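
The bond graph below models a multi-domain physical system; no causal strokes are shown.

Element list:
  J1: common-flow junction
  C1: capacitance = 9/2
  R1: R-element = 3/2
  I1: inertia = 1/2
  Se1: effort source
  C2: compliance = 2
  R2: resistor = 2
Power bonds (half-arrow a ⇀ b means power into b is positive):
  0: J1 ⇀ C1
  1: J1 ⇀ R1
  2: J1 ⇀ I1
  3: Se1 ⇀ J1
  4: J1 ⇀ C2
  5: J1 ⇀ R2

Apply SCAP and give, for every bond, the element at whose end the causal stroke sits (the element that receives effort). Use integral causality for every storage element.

#0 |J1
#1 |J1
#2 |I1
#3 |J1
#4 |J1
#5 |J1

bond 3 →J1  (Se1: effort source, stroke at far end)
bond 0 →J1  (C1: C, integral causality)
bond 2 →I1  (I1 outputs flow p/I1)
bond 1 →J1  (1-jn J1 has f-setter on 2)
bond 4 →J1  (1-jn J1 has f-setter on 2)
bond 5 →J1  (common-f at J1 fixed by 2)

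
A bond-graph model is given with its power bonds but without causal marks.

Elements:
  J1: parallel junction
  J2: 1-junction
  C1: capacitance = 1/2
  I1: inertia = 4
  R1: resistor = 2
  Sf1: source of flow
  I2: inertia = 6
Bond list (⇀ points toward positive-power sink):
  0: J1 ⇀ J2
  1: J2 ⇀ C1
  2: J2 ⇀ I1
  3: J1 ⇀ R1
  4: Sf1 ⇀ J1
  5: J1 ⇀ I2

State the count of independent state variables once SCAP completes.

bond 4 stroke at Sf1  (Sf1 fixes flow; stroke at Sf1)
bond 1 stroke at J2  (C1 integral (e out))
bond 2 stroke at I1  (I1: I, integral causality)
bond 0 stroke at J2  (1-jn J2 has f-setter on 2)
bond 5 stroke at I2  (prefer integral on I2)
bond 3 stroke at J1  (J1 needs exactly one e-in)

3  (C1, I1, I2 all integral)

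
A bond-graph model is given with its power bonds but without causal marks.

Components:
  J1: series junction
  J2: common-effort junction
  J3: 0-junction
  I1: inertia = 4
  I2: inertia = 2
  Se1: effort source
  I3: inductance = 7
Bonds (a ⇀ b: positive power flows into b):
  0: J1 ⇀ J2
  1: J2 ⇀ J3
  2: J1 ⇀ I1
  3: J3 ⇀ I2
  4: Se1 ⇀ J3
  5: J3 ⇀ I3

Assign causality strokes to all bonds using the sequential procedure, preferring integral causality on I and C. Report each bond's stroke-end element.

bond 4 |J3  (Se1 (Se) sets effort on bond)
bond 1 |J2  (J3: bond 4 brought effort, rest push out)
bond 3 |I2  (J3: bond 4 brought effort, rest push out)
bond 5 |I3  (J3: bond 4 brought effort, rest push out)
bond 0 |J1  (common-e at J2 fixed by 1)
bond 2 |I1  (J1: last free bond brings flow in)

bond 0 stroke→J1
bond 1 stroke→J2
bond 2 stroke→I1
bond 3 stroke→I2
bond 4 stroke→J3
bond 5 stroke→I3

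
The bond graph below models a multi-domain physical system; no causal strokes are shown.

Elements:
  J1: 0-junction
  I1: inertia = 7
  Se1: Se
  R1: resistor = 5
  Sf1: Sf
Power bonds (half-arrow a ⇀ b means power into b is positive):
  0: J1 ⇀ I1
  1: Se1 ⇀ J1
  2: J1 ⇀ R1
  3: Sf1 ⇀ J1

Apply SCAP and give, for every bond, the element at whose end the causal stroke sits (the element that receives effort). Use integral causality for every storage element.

#0 |I1
#1 |J1
#2 |R1
#3 |Sf1

β1 stroke→J1  (Se1: effort source, stroke at far end)
β3 stroke→Sf1  (source Sf1 imposes f)
β0 stroke→I1  (common-e at J1 fixed by 1)
β2 stroke→R1  (0-jn J1 has e-setter on 1)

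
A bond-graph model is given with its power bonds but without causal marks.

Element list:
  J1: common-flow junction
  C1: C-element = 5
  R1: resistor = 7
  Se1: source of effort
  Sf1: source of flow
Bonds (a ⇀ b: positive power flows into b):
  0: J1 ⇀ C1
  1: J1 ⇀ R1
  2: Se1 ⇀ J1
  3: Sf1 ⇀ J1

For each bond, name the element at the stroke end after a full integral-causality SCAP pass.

β0 |J1
β1 |J1
β2 |J1
β3 |Sf1

b2 stroke→J1  (source Se1 imposes e)
b3 stroke→Sf1  (Sf1 fixes flow; stroke at Sf1)
b0 stroke→J1  (J1: bond 3 brought flow, rest push out)
b1 stroke→J1  (common-f at J1 fixed by 3)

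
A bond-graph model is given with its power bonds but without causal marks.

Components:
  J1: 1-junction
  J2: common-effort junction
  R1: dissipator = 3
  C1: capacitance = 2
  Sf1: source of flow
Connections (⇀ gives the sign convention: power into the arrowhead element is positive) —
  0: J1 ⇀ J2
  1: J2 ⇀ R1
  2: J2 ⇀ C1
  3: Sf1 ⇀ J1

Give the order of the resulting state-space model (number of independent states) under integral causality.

1  (C1 all integral)

β3 →Sf1  (Sf1 (Sf) sets flow on bond)
β0 →J1  (J1: bond 3 brought flow, rest push out)
β2 →J2  (prefer integral on C1)
β1 →R1  (common-e at J2 fixed by 2)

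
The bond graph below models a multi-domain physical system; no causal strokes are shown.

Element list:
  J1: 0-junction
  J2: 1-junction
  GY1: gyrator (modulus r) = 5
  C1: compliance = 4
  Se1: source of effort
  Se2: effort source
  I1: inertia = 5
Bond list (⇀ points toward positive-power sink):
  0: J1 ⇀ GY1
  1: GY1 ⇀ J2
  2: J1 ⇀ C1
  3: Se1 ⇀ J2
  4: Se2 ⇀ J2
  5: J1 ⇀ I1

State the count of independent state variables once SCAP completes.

2  (C1, I1 all integral)

#3 →J2  (source Se1 imposes e)
#4 →J2  (source Se2 imposes e)
#1 →GY1  (J2 needs exactly one f-in)
#0 →GY1  (GY1: gyrator matches bond 1)
#2 →J1  (C1 outputs effort q/C1)
#5 →I1  (J1: bond 2 brought effort, rest push out)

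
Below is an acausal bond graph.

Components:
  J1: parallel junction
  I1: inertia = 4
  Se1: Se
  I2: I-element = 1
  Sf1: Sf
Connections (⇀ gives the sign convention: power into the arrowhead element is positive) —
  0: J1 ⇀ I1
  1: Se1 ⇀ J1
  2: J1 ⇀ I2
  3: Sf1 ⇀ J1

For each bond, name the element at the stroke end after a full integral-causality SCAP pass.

b0 →I1
b1 →J1
b2 →I2
b3 →Sf1

#1 |J1  (Se1 (Se) sets effort on bond)
#3 |Sf1  (Sf1 fixes flow; stroke at Sf1)
#0 |I1  (common-e at J1 fixed by 1)
#2 |I2  (common-e at J1 fixed by 1)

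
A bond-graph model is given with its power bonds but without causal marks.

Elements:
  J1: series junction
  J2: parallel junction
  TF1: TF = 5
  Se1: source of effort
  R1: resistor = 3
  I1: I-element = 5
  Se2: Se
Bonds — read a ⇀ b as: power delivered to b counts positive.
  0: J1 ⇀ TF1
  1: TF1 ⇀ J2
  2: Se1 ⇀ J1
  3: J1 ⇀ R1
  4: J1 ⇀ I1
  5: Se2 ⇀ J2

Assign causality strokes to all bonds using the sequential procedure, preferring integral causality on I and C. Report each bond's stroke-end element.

#0 |J1
#1 |TF1
#2 |J1
#3 |J1
#4 |I1
#5 |J2

bond 2 |J1  (Se1 (Se) sets effort on bond)
bond 5 |J2  (Se2: effort source, stroke at far end)
bond 1 |TF1  (J2: bond 5 brought effort, rest push out)
bond 0 |J1  (TF1 one-in-one-out from 1)
bond 4 |I1  (prefer integral on I1)
bond 3 |J1  (J1 flow already set via bond 4)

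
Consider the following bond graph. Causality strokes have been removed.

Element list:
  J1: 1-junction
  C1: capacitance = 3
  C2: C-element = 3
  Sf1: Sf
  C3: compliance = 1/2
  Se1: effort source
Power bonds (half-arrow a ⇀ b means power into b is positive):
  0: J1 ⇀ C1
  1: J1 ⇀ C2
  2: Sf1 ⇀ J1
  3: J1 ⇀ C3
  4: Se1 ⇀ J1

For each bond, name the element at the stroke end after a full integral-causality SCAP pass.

#2 stroke at Sf1  (Sf1 fixes flow; stroke at Sf1)
#4 stroke at J1  (source Se1 imposes e)
#0 stroke at J1  (J1 flow already set via bond 2)
#1 stroke at J1  (1-jn J1 has f-setter on 2)
#3 stroke at J1  (common-f at J1 fixed by 2)

β0 →J1
β1 →J1
β2 →Sf1
β3 →J1
β4 →J1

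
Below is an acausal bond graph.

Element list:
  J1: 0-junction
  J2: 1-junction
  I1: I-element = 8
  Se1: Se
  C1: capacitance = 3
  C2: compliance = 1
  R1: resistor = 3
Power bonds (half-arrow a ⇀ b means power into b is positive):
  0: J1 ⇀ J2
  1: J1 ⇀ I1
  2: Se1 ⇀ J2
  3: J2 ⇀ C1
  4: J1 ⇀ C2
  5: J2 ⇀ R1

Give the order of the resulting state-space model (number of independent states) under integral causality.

#2 stroke→J2  (source Se1 imposes e)
#1 stroke→I1  (I1: I, integral causality)
#3 stroke→J2  (C1 outputs effort q/C1)
#4 stroke→J1  (C2 outputs effort q/C2)
#0 stroke→J2  (common-e at J1 fixed by 4)
#5 stroke→R1  (closing 1-jn rule on J2)

3  (C1, C2, I1 all integral)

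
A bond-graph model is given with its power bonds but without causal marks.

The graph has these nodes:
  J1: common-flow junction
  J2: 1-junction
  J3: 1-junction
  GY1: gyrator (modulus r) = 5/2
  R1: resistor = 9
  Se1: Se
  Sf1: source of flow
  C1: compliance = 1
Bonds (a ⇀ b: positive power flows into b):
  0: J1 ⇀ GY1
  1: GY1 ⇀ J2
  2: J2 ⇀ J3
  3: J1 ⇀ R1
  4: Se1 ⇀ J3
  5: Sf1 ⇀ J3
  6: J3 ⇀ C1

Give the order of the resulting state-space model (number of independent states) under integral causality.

1  (C1 all integral)

#4 stroke→J3  (Se1 fixes effort; stroke away)
#5 stroke→Sf1  (Sf1 fixes flow; stroke at Sf1)
#2 stroke→J3  (J3 flow already set via bond 5)
#6 stroke→J3  (1-jn J3 has f-setter on 5)
#1 stroke→J2  (1-jn J2 has f-setter on 2)
#0 stroke→J1  (GY1: gyrator matches bond 1)
#3 stroke→R1  (J1 needs exactly one f-in)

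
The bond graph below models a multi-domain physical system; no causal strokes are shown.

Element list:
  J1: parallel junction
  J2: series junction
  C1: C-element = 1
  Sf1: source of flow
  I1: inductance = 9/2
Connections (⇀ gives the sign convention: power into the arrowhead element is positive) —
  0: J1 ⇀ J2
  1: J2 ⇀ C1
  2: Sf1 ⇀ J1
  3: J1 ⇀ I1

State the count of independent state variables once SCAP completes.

2  (C1, I1 all integral)

b2 |Sf1  (Sf1 (Sf) sets flow on bond)
b1 |J2  (C1 outputs effort q/C1)
b0 |J1  (only one flow-in slot at J2)
b3 |I1  (0-jn J1 has e-setter on 0)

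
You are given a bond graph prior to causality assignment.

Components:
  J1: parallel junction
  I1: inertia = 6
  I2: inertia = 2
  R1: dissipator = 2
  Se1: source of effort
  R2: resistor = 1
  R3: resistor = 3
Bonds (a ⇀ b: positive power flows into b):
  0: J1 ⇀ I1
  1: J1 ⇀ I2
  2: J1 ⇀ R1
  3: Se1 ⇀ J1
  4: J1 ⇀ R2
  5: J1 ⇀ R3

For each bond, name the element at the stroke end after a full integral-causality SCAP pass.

b3 stroke→J1  (source Se1 imposes e)
b0 stroke→I1  (0-jn J1 has e-setter on 3)
b1 stroke→I2  (common-e at J1 fixed by 3)
b2 stroke→R1  (0-jn J1 has e-setter on 3)
b4 stroke→R2  (0-jn J1 has e-setter on 3)
b5 stroke→R3  (common-e at J1 fixed by 3)

β0 stroke→I1
β1 stroke→I2
β2 stroke→R1
β3 stroke→J1
β4 stroke→R2
β5 stroke→R3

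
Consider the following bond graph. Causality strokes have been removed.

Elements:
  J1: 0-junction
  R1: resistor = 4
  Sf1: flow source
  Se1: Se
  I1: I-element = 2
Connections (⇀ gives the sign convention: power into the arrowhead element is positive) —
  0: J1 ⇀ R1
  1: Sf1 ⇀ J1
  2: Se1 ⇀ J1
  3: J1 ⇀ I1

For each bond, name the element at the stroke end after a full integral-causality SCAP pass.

b1 |Sf1  (Sf1 (Sf) sets flow on bond)
b2 |J1  (source Se1 imposes e)
b0 |R1  (J1: bond 2 brought effort, rest push out)
b3 |I1  (common-e at J1 fixed by 2)

b0 stroke→R1
b1 stroke→Sf1
b2 stroke→J1
b3 stroke→I1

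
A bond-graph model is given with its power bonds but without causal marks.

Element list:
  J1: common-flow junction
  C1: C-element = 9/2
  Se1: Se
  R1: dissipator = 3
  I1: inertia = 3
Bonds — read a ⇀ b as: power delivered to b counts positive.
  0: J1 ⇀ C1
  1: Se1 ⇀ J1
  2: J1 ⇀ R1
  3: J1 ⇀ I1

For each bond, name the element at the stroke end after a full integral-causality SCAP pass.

#0 →J1
#1 →J1
#2 →J1
#3 →I1

bond 1 stroke at J1  (Se1 (Se) sets effort on bond)
bond 0 stroke at J1  (C1 integral (e out))
bond 3 stroke at I1  (I1: I, integral causality)
bond 2 stroke at J1  (J1: bond 3 brought flow, rest push out)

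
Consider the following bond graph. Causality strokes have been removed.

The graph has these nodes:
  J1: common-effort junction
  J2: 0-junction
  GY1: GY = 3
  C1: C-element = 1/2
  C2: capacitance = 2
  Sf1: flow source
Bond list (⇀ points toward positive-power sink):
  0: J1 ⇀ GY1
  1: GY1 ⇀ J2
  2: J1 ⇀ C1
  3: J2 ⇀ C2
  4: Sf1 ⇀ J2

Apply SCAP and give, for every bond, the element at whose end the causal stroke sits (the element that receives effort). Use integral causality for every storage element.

bond 0 stroke at GY1
bond 1 stroke at GY1
bond 2 stroke at J1
bond 3 stroke at J2
bond 4 stroke at Sf1

#4 stroke at Sf1  (Sf1 (Sf) sets flow on bond)
#2 stroke at J1  (C1 outputs effort q/C1)
#0 stroke at GY1  (J1 effort already set via bond 2)
#1 stroke at GY1  (GY GY1: same side as bond 0)
#3 stroke at J2  (J2 needs exactly one e-in)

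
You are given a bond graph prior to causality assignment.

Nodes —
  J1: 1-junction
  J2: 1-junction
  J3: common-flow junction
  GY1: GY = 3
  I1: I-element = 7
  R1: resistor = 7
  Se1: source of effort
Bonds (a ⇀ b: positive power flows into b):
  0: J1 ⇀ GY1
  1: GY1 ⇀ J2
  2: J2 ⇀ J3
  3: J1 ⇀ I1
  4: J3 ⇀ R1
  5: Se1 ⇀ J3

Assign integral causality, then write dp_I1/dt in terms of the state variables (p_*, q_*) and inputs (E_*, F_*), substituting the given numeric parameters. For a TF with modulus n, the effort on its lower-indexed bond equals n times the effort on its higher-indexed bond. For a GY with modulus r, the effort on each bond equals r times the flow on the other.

dp_I1/dt = -3*E_Se1/7 - 9*p_I1/49

#5 →J3  (Se1 (Se) sets effort on bond)
#3 →I1  (I1 outputs flow p/I1)
#0 →J1  (1-jn J1 has f-setter on 3)
#1 →J2  (GY1 both-in/both-out from 0)
#2 →J3  (J2: last free bond brings flow in)
#4 →R1  (J3: last free bond brings flow in)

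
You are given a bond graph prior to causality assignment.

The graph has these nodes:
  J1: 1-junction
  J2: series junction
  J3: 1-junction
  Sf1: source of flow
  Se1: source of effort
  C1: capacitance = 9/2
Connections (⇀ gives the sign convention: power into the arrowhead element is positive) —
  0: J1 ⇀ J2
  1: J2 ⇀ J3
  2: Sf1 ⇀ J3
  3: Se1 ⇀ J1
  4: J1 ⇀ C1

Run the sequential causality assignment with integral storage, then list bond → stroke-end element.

β0 |J2
β1 |J3
β2 |Sf1
β3 |J1
β4 |J1

b2 →Sf1  (Sf1 fixes flow; stroke at Sf1)
b3 →J1  (Se1 fixes effort; stroke away)
b1 →J3  (common-f at J3 fixed by 2)
b0 →J2  (1-jn J2 has f-setter on 1)
b4 →J1  (J1 flow already set via bond 0)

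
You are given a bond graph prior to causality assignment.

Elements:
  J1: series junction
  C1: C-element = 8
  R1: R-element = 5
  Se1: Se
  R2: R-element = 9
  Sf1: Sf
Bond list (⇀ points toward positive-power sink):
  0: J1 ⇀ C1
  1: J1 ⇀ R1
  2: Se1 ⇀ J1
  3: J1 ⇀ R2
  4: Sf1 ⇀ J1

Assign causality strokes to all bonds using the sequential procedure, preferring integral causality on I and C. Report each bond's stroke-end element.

b2 |J1  (source Se1 imposes e)
b4 |Sf1  (Sf1 fixes flow; stroke at Sf1)
b0 |J1  (1-jn J1 has f-setter on 4)
b1 |J1  (J1 flow already set via bond 4)
b3 |J1  (common-f at J1 fixed by 4)

b0 |J1
b1 |J1
b2 |J1
b3 |J1
b4 |Sf1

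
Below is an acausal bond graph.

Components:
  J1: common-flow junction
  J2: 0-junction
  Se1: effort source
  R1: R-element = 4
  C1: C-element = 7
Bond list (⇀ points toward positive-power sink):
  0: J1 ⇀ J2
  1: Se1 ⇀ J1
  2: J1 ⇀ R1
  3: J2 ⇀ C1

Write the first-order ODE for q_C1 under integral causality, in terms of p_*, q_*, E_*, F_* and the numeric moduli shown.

bond 1 →J1  (source Se1 imposes e)
bond 3 →J2  (C1 outputs effort q/C1)
bond 0 →J1  (0-jn J2 has e-setter on 3)
bond 2 →R1  (only one flow-in slot at J1)

dq_C1/dt = E_Se1/4 - q_C1/28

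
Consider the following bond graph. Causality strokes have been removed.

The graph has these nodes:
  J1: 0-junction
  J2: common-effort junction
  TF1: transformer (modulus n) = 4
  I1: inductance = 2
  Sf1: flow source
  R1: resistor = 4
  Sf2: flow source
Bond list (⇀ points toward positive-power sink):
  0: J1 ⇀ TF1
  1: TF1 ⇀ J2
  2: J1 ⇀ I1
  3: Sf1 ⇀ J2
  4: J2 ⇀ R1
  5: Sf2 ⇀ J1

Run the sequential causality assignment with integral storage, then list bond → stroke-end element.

β3 →Sf1  (Sf1 (Sf) sets flow on bond)
β5 →Sf2  (source Sf2 imposes f)
β2 →I1  (prefer integral on I1)
β0 →J1  (only one effort-in slot at J1)
β1 →TF1  (through TF1, causality passes straight; one stroke at TF1)
β4 →J2  (J2 needs exactly one e-in)

bond 0 |J1
bond 1 |TF1
bond 2 |I1
bond 3 |Sf1
bond 4 |J2
bond 5 |Sf2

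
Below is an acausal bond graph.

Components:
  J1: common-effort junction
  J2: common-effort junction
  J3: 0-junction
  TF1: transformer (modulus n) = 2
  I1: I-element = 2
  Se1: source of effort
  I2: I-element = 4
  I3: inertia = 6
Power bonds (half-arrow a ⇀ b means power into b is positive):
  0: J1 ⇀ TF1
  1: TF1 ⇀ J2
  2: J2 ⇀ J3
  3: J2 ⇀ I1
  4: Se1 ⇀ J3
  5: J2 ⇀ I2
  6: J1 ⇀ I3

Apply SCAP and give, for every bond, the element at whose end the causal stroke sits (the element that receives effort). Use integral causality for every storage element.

#0 stroke→J1
#1 stroke→TF1
#2 stroke→J2
#3 stroke→I1
#4 stroke→J3
#5 stroke→I2
#6 stroke→I3

b4 |J3  (Se1: effort source, stroke at far end)
b2 |J2  (J3 effort already set via bond 4)
b1 |TF1  (J2 effort already set via bond 2)
b3 |I1  (J2 effort already set via bond 2)
b5 |I2  (J2 effort already set via bond 2)
b0 |J1  (TF1 one-in-one-out from 1)
b6 |I3  (J1: bond 0 brought effort, rest push out)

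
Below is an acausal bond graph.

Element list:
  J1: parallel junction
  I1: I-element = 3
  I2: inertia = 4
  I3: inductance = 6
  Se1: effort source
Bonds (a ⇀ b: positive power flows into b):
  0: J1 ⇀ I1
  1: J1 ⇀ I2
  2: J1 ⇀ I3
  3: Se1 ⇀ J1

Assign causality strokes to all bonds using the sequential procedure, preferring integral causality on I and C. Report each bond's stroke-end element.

#0 stroke→I1
#1 stroke→I2
#2 stroke→I3
#3 stroke→J1

b3 →J1  (Se1: effort source, stroke at far end)
b0 →I1  (0-jn J1 has e-setter on 3)
b1 →I2  (J1 effort already set via bond 3)
b2 →I3  (J1 effort already set via bond 3)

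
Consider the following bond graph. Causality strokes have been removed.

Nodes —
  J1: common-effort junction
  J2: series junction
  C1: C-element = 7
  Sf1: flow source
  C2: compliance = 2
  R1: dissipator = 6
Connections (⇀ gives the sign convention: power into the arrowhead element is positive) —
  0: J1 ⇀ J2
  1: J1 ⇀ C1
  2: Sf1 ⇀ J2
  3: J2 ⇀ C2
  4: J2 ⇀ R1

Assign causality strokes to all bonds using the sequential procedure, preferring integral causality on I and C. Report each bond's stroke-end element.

#0 stroke→J2
#1 stroke→J1
#2 stroke→Sf1
#3 stroke→J2
#4 stroke→J2

bond 2 →Sf1  (Sf1: flow source, stroke at near end)
bond 0 →J2  (1-jn J2 has f-setter on 2)
bond 3 →J2  (J2 flow already set via bond 2)
bond 4 →J2  (J2: bond 2 brought flow, rest push out)
bond 1 →J1  (only one effort-in slot at J1)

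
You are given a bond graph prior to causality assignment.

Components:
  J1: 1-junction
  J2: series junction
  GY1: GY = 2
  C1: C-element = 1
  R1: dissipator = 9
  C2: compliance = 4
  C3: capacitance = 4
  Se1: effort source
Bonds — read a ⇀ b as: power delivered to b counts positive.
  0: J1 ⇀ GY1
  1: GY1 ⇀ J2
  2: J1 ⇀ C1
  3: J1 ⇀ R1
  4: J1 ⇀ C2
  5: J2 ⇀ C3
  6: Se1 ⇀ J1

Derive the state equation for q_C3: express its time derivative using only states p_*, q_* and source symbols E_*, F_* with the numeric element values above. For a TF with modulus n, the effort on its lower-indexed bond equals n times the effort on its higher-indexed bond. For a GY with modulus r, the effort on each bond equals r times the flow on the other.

dq_C3/dt = E_Se1/2 - q_C1/2 - q_C2/8 - 9*q_C3/16

β6 stroke→J1  (source Se1 imposes e)
β2 stroke→J1  (C1 integral (e out))
β4 stroke→J1  (prefer integral on C2)
β5 stroke→J2  (C3: C, integral causality)
β1 stroke→GY1  (closing 1-jn rule on J2)
β0 stroke→GY1  (GY GY1: same side as bond 1)
β3 stroke→J1  (J1: bond 0 brought flow, rest push out)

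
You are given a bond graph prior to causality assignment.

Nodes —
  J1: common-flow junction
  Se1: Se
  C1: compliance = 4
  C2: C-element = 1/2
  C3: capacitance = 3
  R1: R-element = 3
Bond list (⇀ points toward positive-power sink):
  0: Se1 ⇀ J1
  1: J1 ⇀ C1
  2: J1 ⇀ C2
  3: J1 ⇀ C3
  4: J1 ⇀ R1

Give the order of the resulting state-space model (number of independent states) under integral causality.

3  (C1, C2, C3 all integral)

β0 stroke at J1  (Se1: effort source, stroke at far end)
β1 stroke at J1  (C1 outputs effort q/C1)
β2 stroke at J1  (prefer integral on C2)
β3 stroke at J1  (C3: C, integral causality)
β4 stroke at R1  (closing 1-jn rule on J1)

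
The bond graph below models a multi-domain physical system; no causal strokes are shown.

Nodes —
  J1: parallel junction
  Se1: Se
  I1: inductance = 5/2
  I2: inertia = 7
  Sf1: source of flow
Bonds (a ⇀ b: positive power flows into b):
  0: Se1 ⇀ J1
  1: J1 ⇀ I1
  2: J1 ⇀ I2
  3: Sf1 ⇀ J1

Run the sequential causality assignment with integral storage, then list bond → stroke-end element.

#0 →J1
#1 →I1
#2 →I2
#3 →Sf1

#0 |J1  (Se1: effort source, stroke at far end)
#3 |Sf1  (Sf1 (Sf) sets flow on bond)
#1 |I1  (J1: bond 0 brought effort, rest push out)
#2 |I2  (J1 effort already set via bond 0)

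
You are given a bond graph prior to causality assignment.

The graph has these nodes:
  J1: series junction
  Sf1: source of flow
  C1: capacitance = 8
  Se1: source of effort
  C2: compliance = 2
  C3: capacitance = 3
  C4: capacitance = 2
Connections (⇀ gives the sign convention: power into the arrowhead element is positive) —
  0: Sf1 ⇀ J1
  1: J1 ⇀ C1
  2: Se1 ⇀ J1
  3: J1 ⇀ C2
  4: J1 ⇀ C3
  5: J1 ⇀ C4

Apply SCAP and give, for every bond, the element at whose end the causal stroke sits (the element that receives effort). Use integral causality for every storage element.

#0 stroke at Sf1
#1 stroke at J1
#2 stroke at J1
#3 stroke at J1
#4 stroke at J1
#5 stroke at J1

#0 stroke→Sf1  (Sf1: flow source, stroke at near end)
#2 stroke→J1  (source Se1 imposes e)
#1 stroke→J1  (J1 flow already set via bond 0)
#3 stroke→J1  (J1: bond 0 brought flow, rest push out)
#4 stroke→J1  (J1: bond 0 brought flow, rest push out)
#5 stroke→J1  (common-f at J1 fixed by 0)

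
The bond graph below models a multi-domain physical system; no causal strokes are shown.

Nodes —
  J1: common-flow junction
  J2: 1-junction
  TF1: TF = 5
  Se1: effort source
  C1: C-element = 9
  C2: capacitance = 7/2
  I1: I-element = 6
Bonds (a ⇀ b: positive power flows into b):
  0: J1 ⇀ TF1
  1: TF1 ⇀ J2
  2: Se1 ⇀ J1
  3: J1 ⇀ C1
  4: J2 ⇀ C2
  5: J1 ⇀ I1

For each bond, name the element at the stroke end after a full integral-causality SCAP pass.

β2 |J1  (Se1 fixes effort; stroke away)
β3 |J1  (C1 outputs effort q/C1)
β4 |J2  (C2: C, integral causality)
β1 |TF1  (J2 needs exactly one f-in)
β0 |J1  (through TF1, causality passes straight; one stroke at TF1)
β5 |I1  (closing 1-jn rule on J1)

β0 |J1
β1 |TF1
β2 |J1
β3 |J1
β4 |J2
β5 |I1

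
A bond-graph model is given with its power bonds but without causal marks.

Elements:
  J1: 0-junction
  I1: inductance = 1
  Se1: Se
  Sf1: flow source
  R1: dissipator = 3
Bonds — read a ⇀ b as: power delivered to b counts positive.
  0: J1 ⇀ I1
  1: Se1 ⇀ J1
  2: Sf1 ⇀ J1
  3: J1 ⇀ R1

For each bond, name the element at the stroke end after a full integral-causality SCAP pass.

b1 |J1  (source Se1 imposes e)
b2 |Sf1  (Sf1: flow source, stroke at near end)
b0 |I1  (J1: bond 1 brought effort, rest push out)
b3 |R1  (common-e at J1 fixed by 1)

bond 0 stroke→I1
bond 1 stroke→J1
bond 2 stroke→Sf1
bond 3 stroke→R1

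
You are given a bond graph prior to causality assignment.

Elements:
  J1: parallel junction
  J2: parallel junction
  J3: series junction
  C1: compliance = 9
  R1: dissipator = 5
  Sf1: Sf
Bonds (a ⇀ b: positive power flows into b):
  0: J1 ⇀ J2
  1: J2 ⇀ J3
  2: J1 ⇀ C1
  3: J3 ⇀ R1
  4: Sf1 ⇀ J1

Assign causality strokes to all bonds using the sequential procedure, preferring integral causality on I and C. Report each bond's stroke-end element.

#4 |Sf1  (source Sf1 imposes f)
#2 |J1  (C1 integral (e out))
#0 |J2  (J1: bond 2 brought effort, rest push out)
#1 |J3  (J2 effort already set via bond 0)
#3 |R1  (only one flow-in slot at J3)

b0 stroke at J2
b1 stroke at J3
b2 stroke at J1
b3 stroke at R1
b4 stroke at Sf1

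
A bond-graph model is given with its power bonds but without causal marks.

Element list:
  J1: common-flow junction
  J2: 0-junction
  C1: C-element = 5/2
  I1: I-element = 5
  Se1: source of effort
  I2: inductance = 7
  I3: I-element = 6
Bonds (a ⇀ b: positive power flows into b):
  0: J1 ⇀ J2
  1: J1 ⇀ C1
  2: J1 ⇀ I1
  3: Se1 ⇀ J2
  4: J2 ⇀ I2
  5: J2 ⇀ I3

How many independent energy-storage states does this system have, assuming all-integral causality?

β3 stroke at J2  (Se1 fixes effort; stroke away)
β0 stroke at J1  (J2 effort already set via bond 3)
β4 stroke at I2  (J2: bond 3 brought effort, rest push out)
β5 stroke at I3  (J2: bond 3 brought effort, rest push out)
β1 stroke at J1  (C1: C, integral causality)
β2 stroke at I1  (only one flow-in slot at J1)

4  (C1, I1, I2, I3 all integral)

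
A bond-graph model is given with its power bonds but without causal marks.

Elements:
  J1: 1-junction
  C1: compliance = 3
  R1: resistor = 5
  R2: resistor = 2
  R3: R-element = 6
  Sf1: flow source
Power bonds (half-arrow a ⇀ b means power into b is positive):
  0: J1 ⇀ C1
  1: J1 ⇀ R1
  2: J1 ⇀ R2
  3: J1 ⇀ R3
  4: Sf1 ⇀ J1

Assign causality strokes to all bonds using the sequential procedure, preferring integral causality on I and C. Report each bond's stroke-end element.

b4 stroke→Sf1  (Sf1: flow source, stroke at near end)
b0 stroke→J1  (J1 flow already set via bond 4)
b1 stroke→J1  (J1: bond 4 brought flow, rest push out)
b2 stroke→J1  (1-jn J1 has f-setter on 4)
b3 stroke→J1  (J1: bond 4 brought flow, rest push out)

bond 0 →J1
bond 1 →J1
bond 2 →J1
bond 3 →J1
bond 4 →Sf1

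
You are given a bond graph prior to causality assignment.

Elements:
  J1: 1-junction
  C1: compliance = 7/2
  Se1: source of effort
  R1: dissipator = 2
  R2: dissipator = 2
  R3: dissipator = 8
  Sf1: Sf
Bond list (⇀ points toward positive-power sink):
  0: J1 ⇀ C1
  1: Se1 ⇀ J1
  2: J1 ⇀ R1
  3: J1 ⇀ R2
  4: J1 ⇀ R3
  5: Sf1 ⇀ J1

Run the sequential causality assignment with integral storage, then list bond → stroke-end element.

bond 0 stroke→J1
bond 1 stroke→J1
bond 2 stroke→J1
bond 3 stroke→J1
bond 4 stroke→J1
bond 5 stroke→Sf1

β1 |J1  (Se1: effort source, stroke at far end)
β5 |Sf1  (source Sf1 imposes f)
β0 |J1  (J1: bond 5 brought flow, rest push out)
β2 |J1  (common-f at J1 fixed by 5)
β3 |J1  (J1: bond 5 brought flow, rest push out)
β4 |J1  (J1: bond 5 brought flow, rest push out)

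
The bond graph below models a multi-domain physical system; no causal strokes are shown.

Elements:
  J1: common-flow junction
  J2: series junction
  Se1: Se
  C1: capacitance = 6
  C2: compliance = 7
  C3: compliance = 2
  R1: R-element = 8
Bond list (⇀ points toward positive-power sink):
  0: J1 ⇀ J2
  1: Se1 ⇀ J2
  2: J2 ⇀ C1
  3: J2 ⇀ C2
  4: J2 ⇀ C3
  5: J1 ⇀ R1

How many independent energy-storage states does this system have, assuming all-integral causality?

bond 1 |J2  (Se1: effort source, stroke at far end)
bond 2 |J2  (C1: C, integral causality)
bond 3 |J2  (prefer integral on C2)
bond 4 |J2  (prefer integral on C3)
bond 0 |J1  (J2 needs exactly one f-in)
bond 5 |R1  (J1: last free bond brings flow in)

3  (C1, C2, C3 all integral)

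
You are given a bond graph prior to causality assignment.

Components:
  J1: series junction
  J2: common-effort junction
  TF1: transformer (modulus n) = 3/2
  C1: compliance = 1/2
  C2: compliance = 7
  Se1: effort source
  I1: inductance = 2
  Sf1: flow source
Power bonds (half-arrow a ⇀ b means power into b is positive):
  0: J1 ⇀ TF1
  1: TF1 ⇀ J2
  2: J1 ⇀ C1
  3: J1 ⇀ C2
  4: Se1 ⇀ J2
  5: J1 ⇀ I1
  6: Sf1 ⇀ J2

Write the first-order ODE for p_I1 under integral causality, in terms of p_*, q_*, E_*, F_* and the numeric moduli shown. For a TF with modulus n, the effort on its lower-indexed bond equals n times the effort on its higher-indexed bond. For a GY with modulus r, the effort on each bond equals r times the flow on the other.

#4 →J2  (Se1: effort source, stroke at far end)
#6 →Sf1  (Sf1: flow source, stroke at near end)
#1 →TF1  (J2: bond 4 brought effort, rest push out)
#0 →J1  (through TF1, causality passes straight; one stroke at TF1)
#2 →J1  (C1: C, integral causality)
#3 →J1  (prefer integral on C2)
#5 →I1  (closing 1-jn rule on J1)

dp_I1/dt = -3*E_Se1/2 - 2*q_C1 - q_C2/7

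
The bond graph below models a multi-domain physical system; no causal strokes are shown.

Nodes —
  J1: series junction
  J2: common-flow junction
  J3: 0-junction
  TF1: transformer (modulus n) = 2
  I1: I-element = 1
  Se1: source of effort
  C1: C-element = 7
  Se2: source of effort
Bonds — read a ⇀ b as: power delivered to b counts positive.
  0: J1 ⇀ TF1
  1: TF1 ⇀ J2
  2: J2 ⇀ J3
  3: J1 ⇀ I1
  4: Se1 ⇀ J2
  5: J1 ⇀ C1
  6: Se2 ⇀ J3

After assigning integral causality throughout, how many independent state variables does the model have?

2  (C1, I1 all integral)

#4 stroke→J2  (source Se1 imposes e)
#6 stroke→J3  (source Se2 imposes e)
#2 stroke→J2  (J3: bond 6 brought effort, rest push out)
#1 stroke→TF1  (closing 1-jn rule on J2)
#0 stroke→J1  (through TF1, causality passes straight; one stroke at TF1)
#3 stroke→I1  (I1: I, integral causality)
#5 stroke→J1  (common-f at J1 fixed by 3)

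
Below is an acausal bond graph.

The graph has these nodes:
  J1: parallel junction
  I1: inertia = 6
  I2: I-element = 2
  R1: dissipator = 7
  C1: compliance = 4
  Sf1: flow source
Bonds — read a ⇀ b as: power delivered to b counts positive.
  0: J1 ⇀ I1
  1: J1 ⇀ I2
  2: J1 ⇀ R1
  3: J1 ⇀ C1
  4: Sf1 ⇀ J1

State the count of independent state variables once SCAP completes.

β4 |Sf1  (Sf1 fixes flow; stroke at Sf1)
β0 |I1  (I1: I, integral causality)
β1 |I2  (I2 integral (f out))
β3 |J1  (prefer integral on C1)
β2 |R1  (J1: bond 3 brought effort, rest push out)

3  (C1, I1, I2 all integral)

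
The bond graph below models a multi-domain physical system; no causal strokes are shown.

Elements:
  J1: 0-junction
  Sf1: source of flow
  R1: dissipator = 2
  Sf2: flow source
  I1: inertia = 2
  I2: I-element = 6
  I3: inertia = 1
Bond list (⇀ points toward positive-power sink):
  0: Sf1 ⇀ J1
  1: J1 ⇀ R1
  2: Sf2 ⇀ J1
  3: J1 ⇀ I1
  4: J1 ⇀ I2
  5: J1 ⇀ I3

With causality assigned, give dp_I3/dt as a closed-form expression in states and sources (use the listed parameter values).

bond 0 stroke→Sf1  (Sf1 fixes flow; stroke at Sf1)
bond 2 stroke→Sf2  (source Sf2 imposes f)
bond 3 stroke→I1  (I1 outputs flow p/I1)
bond 4 stroke→I2  (I2 integral (f out))
bond 5 stroke→I3  (prefer integral on I3)
bond 1 stroke→J1  (J1 needs exactly one e-in)

dp_I3/dt = 2*F_Sf1 + 2*F_Sf2 - p_I1 - p_I2/3 - 2*p_I3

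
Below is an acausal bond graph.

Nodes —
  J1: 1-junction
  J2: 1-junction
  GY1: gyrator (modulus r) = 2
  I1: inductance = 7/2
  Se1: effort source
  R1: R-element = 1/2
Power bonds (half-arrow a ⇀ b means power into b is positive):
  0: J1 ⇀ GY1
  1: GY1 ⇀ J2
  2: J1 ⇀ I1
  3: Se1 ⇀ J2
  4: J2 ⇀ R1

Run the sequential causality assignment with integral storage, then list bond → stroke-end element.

β0 stroke at J1
β1 stroke at J2
β2 stroke at I1
β3 stroke at J2
β4 stroke at R1

b3 →J2  (source Se1 imposes e)
b2 →I1  (I1: I, integral causality)
b0 →J1  (common-f at J1 fixed by 2)
b1 →J2  (GY1: gyrator matches bond 0)
b4 →R1  (J2 needs exactly one f-in)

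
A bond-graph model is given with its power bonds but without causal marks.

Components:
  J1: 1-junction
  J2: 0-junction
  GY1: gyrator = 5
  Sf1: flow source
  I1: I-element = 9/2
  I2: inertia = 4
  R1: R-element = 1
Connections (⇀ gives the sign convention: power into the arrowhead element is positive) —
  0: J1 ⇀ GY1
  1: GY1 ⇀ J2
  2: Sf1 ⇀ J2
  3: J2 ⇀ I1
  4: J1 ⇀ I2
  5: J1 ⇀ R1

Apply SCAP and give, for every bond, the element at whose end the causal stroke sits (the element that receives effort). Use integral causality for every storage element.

β0 |J1
β1 |J2
β2 |Sf1
β3 |I1
β4 |I2
β5 |J1

bond 2 stroke at Sf1  (Sf1 (Sf) sets flow on bond)
bond 3 stroke at I1  (I1 integral (f out))
bond 1 stroke at J2  (only one effort-in slot at J2)
bond 0 stroke at J1  (through GY1, causality inverts; strokes same side of GY1)
bond 4 stroke at I2  (I2 outputs flow p/I2)
bond 5 stroke at J1  (common-f at J1 fixed by 4)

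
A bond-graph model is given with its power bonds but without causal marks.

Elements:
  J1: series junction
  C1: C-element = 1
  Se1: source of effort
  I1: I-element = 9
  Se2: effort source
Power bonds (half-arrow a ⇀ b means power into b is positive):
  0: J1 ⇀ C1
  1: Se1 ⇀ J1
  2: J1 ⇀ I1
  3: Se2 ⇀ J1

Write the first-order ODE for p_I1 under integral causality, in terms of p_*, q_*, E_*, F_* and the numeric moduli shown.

dp_I1/dt = E_Se1 + E_Se2 - q_C1

bond 1 stroke at J1  (Se1 (Se) sets effort on bond)
bond 3 stroke at J1  (source Se2 imposes e)
bond 0 stroke at J1  (C1 integral (e out))
bond 2 stroke at I1  (closing 1-jn rule on J1)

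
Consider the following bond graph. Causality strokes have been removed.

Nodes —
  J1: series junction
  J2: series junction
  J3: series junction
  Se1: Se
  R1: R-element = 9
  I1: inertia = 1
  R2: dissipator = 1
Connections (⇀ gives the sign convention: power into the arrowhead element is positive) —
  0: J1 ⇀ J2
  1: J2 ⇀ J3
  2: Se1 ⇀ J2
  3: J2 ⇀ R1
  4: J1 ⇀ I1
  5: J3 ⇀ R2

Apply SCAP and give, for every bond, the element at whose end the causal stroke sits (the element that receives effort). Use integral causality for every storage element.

β2 stroke at J2  (Se1 (Se) sets effort on bond)
β4 stroke at I1  (I1: I, integral causality)
β0 stroke at J1  (J1: bond 4 brought flow, rest push out)
β1 stroke at J2  (1-jn J2 has f-setter on 0)
β3 stroke at J2  (J2 flow already set via bond 0)
β5 stroke at J3  (J3: bond 1 brought flow, rest push out)

#0 stroke at J1
#1 stroke at J2
#2 stroke at J2
#3 stroke at J2
#4 stroke at I1
#5 stroke at J3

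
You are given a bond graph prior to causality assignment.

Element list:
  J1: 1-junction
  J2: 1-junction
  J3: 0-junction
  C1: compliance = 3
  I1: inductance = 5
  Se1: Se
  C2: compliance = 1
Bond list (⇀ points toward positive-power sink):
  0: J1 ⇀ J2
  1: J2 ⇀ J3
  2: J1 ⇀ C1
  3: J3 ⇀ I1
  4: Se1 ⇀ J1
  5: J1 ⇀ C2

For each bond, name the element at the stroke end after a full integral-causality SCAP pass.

#4 stroke at J1  (Se1 (Se) sets effort on bond)
#2 stroke at J1  (C1 integral (e out))
#3 stroke at I1  (prefer integral on I1)
#1 stroke at J3  (J3 needs exactly one e-in)
#0 stroke at J2  (1-jn J2 has f-setter on 1)
#5 stroke at J1  (common-f at J1 fixed by 0)

b0 |J2
b1 |J3
b2 |J1
b3 |I1
b4 |J1
b5 |J1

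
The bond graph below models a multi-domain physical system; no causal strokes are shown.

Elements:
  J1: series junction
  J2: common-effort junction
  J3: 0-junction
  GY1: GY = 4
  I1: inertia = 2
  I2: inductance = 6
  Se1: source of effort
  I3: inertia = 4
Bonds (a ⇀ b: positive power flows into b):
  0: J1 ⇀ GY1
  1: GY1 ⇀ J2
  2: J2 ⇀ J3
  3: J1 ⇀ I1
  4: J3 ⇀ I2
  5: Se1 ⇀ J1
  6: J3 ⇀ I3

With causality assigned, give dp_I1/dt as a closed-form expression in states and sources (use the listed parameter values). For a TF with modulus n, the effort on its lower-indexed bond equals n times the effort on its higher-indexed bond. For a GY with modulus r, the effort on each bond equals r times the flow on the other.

bond 5 |J1  (Se1 fixes effort; stroke away)
bond 3 |I1  (I1 integral (f out))
bond 0 |J1  (common-f at J1 fixed by 3)
bond 1 |J2  (GY1 both-in/both-out from 0)
bond 2 |J3  (J2 effort already set via bond 1)
bond 4 |I2  (J3 effort already set via bond 2)
bond 6 |I3  (J3 effort already set via bond 2)

dp_I1/dt = E_Se1 - 2*p_I2/3 - p_I3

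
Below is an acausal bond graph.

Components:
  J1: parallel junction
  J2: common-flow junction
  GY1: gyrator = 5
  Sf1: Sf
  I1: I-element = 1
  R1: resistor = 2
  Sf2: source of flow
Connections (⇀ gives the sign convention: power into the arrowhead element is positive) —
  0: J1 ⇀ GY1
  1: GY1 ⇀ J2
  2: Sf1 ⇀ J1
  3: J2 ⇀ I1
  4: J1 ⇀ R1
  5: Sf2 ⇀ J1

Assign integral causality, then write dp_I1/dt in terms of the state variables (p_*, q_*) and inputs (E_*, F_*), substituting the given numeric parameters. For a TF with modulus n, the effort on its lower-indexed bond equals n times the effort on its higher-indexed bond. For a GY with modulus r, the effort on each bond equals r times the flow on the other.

bond 2 |Sf1  (Sf1: flow source, stroke at near end)
bond 5 |Sf2  (source Sf2 imposes f)
bond 3 |I1  (I1 outputs flow p/I1)
bond 1 |J2  (J2 flow already set via bond 3)
bond 0 |J1  (GY1 both-in/both-out from 1)
bond 4 |R1  (0-jn J1 has e-setter on 0)

dp_I1/dt = 5*F_Sf1 + 5*F_Sf2 - 25*p_I1/2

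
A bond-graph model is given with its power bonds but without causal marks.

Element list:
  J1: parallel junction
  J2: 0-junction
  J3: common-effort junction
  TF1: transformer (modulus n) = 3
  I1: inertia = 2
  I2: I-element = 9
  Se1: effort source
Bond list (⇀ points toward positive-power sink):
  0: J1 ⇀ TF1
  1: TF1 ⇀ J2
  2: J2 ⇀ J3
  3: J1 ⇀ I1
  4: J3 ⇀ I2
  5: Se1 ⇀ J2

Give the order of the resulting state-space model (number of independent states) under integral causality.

2  (I1, I2 all integral)

#5 stroke→J2  (Se1: effort source, stroke at far end)
#1 stroke→TF1  (J2 effort already set via bond 5)
#2 stroke→J3  (common-e at J2 fixed by 5)
#4 stroke→I2  (0-jn J3 has e-setter on 2)
#0 stroke→J1  (TF1 one-in-one-out from 1)
#3 stroke→I1  (J1 effort already set via bond 0)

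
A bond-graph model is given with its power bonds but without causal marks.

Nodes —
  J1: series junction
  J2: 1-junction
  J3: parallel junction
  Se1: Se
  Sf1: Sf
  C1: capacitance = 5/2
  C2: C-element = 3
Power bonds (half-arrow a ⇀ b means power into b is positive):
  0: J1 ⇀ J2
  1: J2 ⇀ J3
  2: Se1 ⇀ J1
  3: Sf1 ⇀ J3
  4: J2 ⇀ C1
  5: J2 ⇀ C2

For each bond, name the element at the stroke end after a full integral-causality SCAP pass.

β2 →J1  (source Se1 imposes e)
β3 →Sf1  (source Sf1 imposes f)
β0 →J2  (J1 needs exactly one f-in)
β1 →J3  (J3: last free bond brings effort in)
β4 →J2  (common-f at J2 fixed by 1)
β5 →J2  (common-f at J2 fixed by 1)

#0 |J2
#1 |J3
#2 |J1
#3 |Sf1
#4 |J2
#5 |J2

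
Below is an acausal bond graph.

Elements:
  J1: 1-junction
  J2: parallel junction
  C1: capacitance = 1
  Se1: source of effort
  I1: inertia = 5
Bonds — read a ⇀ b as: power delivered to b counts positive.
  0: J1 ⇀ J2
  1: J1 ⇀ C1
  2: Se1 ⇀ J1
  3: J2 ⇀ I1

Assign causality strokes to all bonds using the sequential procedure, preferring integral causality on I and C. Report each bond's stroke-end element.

b2 stroke at J1  (Se1 fixes effort; stroke away)
b1 stroke at J1  (C1: C, integral causality)
b0 stroke at J2  (closing 1-jn rule on J1)
b3 stroke at I1  (J2: bond 0 brought effort, rest push out)

bond 0 |J2
bond 1 |J1
bond 2 |J1
bond 3 |I1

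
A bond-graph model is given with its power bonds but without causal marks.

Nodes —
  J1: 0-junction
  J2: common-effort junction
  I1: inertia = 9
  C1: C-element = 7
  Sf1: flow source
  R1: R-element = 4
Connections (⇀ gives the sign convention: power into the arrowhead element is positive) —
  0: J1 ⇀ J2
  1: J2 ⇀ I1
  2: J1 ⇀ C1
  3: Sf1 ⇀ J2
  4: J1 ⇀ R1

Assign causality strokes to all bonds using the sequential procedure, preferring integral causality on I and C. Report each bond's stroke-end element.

β0 stroke at J2
β1 stroke at I1
β2 stroke at J1
β3 stroke at Sf1
β4 stroke at R1

β3 stroke at Sf1  (source Sf1 imposes f)
β1 stroke at I1  (I1 integral (f out))
β0 stroke at J2  (only one effort-in slot at J2)
β2 stroke at J1  (C1 integral (e out))
β4 stroke at R1  (0-jn J1 has e-setter on 2)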